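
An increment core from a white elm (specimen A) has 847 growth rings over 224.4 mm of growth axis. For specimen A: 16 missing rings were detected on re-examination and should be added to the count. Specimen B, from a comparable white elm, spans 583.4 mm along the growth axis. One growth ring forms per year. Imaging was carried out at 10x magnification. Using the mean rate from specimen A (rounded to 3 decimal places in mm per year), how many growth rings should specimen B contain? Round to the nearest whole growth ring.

2244 growth rings

Specimen A: true growth ring count = 847 + 16 = 863.
A: Mean rate = 224.4 mm / 863 years ≈ 0.260 mm/yr.
B spans 583.4 / 0.260 = 2243.85 years ≈ 2244 growth rings.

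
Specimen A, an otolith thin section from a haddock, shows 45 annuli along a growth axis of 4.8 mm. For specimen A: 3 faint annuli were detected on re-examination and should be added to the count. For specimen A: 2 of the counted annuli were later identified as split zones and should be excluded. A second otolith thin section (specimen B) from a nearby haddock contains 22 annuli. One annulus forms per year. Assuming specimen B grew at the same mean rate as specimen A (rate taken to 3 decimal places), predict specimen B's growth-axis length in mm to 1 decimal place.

Specimen A: correcting the raw count gives 45 − 2 + 3 = 46 true annuli.
A: 4.8 mm over 46 years gives 4.8 / 46 ≈ 0.104 mm per year.
Length of B = 0.104 × 22 = 2.3 mm.

2.3 mm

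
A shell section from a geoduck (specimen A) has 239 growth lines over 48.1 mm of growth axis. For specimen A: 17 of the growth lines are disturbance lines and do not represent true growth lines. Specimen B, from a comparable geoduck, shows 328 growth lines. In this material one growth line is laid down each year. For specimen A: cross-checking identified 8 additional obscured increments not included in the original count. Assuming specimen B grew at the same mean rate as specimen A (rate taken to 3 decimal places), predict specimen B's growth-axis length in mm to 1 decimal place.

68.6 mm

Specimen A: true growth line count = 239 − 17 + 8 = 230.
A: Extension rate ≈ 48.1 / 230 = 0.209 mm/year.
B's length ≈ 0.209 × 328 = 68.6 mm.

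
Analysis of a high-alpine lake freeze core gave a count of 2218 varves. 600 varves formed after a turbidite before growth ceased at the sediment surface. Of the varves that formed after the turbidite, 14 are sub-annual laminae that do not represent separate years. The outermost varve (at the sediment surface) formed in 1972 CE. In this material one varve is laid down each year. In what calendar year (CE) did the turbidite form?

There are 600 varves younger than the turbidite.
Excluding 14 false varves: 600 − 14 = 586.
1972 − 586 = 1386 CE.

1386 CE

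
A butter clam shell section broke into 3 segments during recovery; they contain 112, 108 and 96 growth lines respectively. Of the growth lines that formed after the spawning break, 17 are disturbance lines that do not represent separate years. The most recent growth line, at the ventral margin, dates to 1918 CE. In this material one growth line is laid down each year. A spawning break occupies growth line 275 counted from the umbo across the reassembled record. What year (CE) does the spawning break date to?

Total growth lines = 112 + 108 + 96 = 316.
316 − 275 = 41 growth lines lie beyond the spawning break toward the ventral margin.
Excluding 17 false growth lines: 41 − 17 = 24.
1918 − 24 = 1894 CE.

1894 CE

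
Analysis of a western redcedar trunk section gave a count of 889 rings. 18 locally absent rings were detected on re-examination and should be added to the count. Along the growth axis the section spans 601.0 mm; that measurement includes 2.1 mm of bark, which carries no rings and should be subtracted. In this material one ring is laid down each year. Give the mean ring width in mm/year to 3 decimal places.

0.660 mm/year

After corrections the count is 889 + 18 = 907 rings.
The growth record spans 601.0 − 2.1 = 598.9 mm.
Extension rate ≈ 598.9 / 907 = 0.660 mm/year.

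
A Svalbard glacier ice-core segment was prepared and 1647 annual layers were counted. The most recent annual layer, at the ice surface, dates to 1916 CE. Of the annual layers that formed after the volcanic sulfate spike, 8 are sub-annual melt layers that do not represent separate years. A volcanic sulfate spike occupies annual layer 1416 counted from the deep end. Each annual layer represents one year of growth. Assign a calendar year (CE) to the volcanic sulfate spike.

1693 CE

Between annual layer 1416 and the ice surface there are 1647 − 1416 = 231 annual layers.
231 − 8 false = 223 true annual layers after the volcanic sulfate spike.
Counting back 223 years from 1916 CE places the volcanic sulfate spike in 1916 − 223 = 1693 CE.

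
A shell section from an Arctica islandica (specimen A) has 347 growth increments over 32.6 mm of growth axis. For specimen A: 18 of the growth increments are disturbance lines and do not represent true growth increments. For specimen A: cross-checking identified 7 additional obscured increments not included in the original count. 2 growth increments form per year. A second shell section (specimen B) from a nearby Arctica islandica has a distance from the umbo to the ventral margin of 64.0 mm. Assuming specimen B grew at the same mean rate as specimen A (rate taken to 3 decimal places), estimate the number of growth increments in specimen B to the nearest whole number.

Specimen A: true growth increment count = 347 − 18 + 7 = 336.
Specimen A: dividing by 2 growth increments per year: 336 / 2 = 168 years.
A: Mean rate = 32.6 mm / 168 years ≈ 0.194 mm/yr.
Specimen B: 64.0 mm / 0.194 mm per year = 329.90 years; at 2 growth increments per year that is 329.90 × 2 ≈ 660 growth increments.

660 growth increments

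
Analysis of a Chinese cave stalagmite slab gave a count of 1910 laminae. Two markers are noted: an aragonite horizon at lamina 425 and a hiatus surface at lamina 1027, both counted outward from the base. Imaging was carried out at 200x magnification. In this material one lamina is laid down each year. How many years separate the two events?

602 years

The two markers are separated by 1027 − 425 = 602 laminae.
One lamina per year makes the interval 602 years.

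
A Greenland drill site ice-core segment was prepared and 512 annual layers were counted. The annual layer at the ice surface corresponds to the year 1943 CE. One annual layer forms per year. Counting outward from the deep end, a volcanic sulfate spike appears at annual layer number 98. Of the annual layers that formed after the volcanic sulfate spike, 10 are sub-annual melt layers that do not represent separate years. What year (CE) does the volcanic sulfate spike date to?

512 − 98 = 414 annual layers lie beyond the volcanic sulfate spike toward the ice surface.
414 − 10 false = 404 true annual layers after the volcanic sulfate spike.
Counting back 404 years from 1943 CE places the volcanic sulfate spike in 1943 − 404 = 1539 CE.

1539 CE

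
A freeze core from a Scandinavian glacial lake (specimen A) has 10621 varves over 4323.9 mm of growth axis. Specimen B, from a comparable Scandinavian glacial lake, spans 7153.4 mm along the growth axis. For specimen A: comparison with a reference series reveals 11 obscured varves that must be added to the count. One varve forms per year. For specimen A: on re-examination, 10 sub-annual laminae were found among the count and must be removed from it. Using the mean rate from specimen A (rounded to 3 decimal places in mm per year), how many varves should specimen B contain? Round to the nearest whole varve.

Specimen A: adjusted count: 10621 − 10 + 11 = 10622 varves.
A: 4323.9 mm over 10622 years gives 4323.9 / 10622 ≈ 0.407 mm per year.
Specimen B: 7153.4 mm / 0.407 mm per year = 17575.92 years ≈ 17576 varves.

17576 varves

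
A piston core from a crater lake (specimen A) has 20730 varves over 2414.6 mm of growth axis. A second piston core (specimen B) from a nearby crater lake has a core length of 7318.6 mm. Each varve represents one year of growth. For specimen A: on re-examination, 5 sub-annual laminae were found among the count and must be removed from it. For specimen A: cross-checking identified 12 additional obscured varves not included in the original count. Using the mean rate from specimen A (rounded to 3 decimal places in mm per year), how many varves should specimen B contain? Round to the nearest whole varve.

Specimen A: after corrections the count is 20730 − 5 + 12 = 20737 varves.
A: Extension rate ≈ 2414.6 / 20737 = 0.116 mm per year.
For B, 7318.6 / 0.116 = 63091.38 years ≈ 63091 varves.

63091 varves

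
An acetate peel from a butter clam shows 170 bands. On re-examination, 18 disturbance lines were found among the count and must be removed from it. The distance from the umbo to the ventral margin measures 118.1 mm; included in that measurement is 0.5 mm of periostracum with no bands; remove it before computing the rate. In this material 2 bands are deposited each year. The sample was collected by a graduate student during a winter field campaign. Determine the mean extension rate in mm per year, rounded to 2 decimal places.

1.55 mm per year

After corrections the count is 170 − 18 = 152 bands.
With 2 bands per year, 152 / 2 = 76 years.
Removing the 0.5 mm offcut leaves 118.1 − 0.5 = 117.6 mm.
117.6 mm over 76 years gives 117.6 / 76 ≈ 1.55 mm per year.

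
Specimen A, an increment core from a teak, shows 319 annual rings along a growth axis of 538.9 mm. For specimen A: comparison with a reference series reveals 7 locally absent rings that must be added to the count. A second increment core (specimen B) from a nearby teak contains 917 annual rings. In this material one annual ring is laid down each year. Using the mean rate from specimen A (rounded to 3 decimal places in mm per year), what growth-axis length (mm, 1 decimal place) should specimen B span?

Specimen A: after corrections the count is 319 + 7 = 326 annual rings.
A: Extension rate ≈ 538.9 / 326 = 1.653 mm/year.
B's length ≈ 1.653 × 917 = 1515.8 mm.

1515.8 mm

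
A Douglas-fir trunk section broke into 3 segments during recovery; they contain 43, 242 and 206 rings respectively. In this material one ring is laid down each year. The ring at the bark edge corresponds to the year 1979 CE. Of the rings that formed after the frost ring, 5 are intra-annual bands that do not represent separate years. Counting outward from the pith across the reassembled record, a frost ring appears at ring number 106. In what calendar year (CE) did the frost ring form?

1599 CE

Total rings = 43 + 242 + 206 = 491.
491 − 106 = 385 rings lie beyond the frost ring toward the bark edge.
Excluding 5 false rings: 385 − 5 = 380.
1979 − 380 = 1599 CE.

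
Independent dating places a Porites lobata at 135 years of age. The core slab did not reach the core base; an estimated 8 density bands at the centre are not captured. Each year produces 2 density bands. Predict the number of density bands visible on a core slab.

With 2 density bands per year, 135 years would produce 135 × 2 = 270 density bands.
270 − 8 missed = 262 density bands expected in the prepared section.

262 density bands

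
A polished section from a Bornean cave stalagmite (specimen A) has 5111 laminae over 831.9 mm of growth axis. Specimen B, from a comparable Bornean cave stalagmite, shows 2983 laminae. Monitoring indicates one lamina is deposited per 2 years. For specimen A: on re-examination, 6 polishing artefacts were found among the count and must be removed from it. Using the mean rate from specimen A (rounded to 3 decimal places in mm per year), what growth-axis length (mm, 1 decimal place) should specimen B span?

Specimen A: true lamina count = 5111 − 6 = 5105.
Specimen A: multiplying by 2 years per lamina: 5105 × 2 = 10210 years.
A: 831.9 mm over 10210 years gives 831.9 / 10210 ≈ 0.081 mm/year.
Specimen B: at 2 years per lamina, 2983 × 2 = 5966 years. For B, 0.081 mm/year × 5966 years = 483.2 mm.

483.2 mm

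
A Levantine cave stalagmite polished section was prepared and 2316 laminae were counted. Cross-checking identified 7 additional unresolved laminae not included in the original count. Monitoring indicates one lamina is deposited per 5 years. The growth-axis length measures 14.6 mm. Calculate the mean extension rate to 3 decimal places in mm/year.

0.001 mm/year

Adjusted count: 2316 + 7 = 2323 laminae.
At 5 years per lamina, 2323 × 5 = 11615 years.
14.6 mm over 11615 years gives 14.6 / 11615 ≈ 0.001 mm/year.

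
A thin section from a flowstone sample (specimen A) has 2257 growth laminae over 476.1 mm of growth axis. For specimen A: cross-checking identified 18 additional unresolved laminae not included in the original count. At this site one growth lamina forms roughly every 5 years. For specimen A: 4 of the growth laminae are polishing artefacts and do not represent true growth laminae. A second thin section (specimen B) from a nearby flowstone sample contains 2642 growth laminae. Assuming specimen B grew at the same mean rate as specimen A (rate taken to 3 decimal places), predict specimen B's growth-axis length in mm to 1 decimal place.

554.8 mm

Specimen A: correcting the raw count gives 2257 − 4 + 18 = 2271 true growth laminae.
Specimen A: 2271 growth laminae at 5 years each span 2271 × 5 = 11355 years.
A: 476.1 mm over 11355 years gives 476.1 / 11355 ≈ 0.042 mm/year.
Specimen B: multiplying by 5 years per growth lamina: 2642 × 5 = 13210 years. Length of B = 0.042 × 13210 = 554.8 mm.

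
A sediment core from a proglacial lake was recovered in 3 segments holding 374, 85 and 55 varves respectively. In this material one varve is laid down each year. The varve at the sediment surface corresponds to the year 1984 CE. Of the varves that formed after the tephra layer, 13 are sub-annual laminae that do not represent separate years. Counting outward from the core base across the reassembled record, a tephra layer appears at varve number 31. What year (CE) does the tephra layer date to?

Total varves = 374 + 85 + 55 = 514.
514 − 31 = 483 varves lie beyond the tephra layer toward the sediment surface.
Removing the 13 false varves leaves 483 − 13 = 470 true varves beyond the tephra layer.
1984 − 470 = 1514 CE.

1514 CE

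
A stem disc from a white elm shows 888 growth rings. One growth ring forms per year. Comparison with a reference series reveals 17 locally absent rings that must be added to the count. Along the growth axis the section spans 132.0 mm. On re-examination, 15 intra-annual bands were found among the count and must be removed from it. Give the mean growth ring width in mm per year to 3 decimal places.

Adjusted count: 888 − 15 + 17 = 890 growth rings.
Mean rate = 132.0 mm / 890 years ≈ 0.148 mm per year.

0.148 mm per year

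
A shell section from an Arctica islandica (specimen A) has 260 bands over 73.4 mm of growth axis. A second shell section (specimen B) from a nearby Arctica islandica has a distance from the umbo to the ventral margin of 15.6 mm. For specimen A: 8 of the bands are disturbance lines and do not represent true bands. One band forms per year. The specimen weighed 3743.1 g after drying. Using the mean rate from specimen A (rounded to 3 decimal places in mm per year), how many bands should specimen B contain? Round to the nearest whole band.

54 bands

Specimen A: true band count = 260 − 8 = 252.
A: Mean rate = 73.4 mm / 252 years ≈ 0.291 mm per year.
B spans 15.6 / 0.291 = 53.61 years ≈ 54 bands.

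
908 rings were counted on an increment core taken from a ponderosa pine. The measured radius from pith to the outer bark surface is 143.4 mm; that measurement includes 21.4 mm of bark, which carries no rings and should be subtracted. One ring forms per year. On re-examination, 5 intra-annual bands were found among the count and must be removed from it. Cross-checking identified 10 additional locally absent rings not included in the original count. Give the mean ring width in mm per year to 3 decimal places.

0.134 mm per year

After corrections the count is 908 − 5 + 10 = 913 rings.
Removing the 21.4 mm offcut leaves 143.4 − 21.4 = 122.0 mm.
Extension rate ≈ 122.0 / 913 = 0.134 mm per year.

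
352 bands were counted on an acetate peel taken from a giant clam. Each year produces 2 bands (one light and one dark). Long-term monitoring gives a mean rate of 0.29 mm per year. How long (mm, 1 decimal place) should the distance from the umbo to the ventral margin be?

51.0 mm

Dividing by 2 bands per year: 352 / 2 = 176 years.
176 years at 0.29 mm/year gives 0.29 × 176 = 51.0 mm.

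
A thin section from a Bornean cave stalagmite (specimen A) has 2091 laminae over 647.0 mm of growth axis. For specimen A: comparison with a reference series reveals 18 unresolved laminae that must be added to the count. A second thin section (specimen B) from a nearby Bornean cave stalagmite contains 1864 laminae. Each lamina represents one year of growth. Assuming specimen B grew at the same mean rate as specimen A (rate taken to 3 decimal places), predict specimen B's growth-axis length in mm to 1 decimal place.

Specimen A: after corrections the count is 2091 + 18 = 2109 laminae.
A: Extension rate ≈ 647.0 / 2109 = 0.307 mm per year.
For B, 0.307 mm/year × 1864 years = 572.2 mm.

572.2 mm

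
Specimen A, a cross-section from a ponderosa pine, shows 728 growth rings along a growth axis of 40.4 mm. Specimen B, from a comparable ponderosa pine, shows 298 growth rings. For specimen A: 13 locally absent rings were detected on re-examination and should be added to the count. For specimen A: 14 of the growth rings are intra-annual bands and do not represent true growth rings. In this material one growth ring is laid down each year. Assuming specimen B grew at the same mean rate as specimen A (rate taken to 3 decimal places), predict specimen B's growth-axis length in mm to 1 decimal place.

16.7 mm

Specimen A: adjusted count: 728 − 14 + 13 = 727 growth rings.
A: Extension rate ≈ 40.4 / 727 = 0.056 mm per year.
Length of B = 0.056 × 298 = 16.7 mm.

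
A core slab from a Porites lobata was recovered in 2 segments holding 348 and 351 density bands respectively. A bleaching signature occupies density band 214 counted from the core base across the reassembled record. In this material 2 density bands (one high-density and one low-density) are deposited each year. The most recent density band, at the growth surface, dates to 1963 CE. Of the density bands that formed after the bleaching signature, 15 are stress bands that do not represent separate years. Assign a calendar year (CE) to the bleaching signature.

1728 CE

Total density bands = 348 + 351 = 699.
699 − 214 = 485 density bands lie beyond the bleaching signature toward the growth surface.
485 − 15 false = 470 true density bands after the bleaching signature.
470 density bands at 2 per year is 470 / 2 = 235 years.
Counting back 235 years from 1963 CE places the bleaching signature in 1963 − 235 = 1728 CE.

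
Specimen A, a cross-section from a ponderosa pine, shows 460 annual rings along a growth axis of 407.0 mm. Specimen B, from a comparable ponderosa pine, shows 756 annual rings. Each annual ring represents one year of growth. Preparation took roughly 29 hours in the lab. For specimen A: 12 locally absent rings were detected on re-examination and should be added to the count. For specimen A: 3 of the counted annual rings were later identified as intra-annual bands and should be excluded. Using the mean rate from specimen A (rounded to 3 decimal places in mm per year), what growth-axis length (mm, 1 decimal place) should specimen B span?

656.2 mm

Specimen A: true annual ring count = 460 − 3 + 12 = 469.
A: Extension rate ≈ 407.0 / 469 = 0.868 mm/year.
For B, 0.868 mm/year × 756 years = 656.2 mm.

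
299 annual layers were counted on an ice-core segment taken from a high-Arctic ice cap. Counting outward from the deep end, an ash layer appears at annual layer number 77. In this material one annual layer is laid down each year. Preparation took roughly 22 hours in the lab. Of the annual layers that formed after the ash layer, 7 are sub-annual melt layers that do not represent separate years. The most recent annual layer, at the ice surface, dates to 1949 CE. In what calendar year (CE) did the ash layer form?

1734 CE

Between annual layer 77 and the ice surface there are 299 − 77 = 222 annual layers.
222 − 7 false = 215 true annual layers after the ash layer.
The annual layer at the ice surface is 1949 CE, so the ash layer dates to 1949 − 215 = 1734 CE.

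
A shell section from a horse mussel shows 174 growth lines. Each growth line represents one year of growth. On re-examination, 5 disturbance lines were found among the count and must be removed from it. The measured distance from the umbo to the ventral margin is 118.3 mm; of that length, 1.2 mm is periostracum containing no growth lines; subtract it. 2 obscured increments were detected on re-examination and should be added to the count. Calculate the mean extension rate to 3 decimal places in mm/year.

0.685 mm/year

Correcting the raw count gives 174 − 5 + 2 = 171 true growth lines.
Removing the 1.2 mm offcut leaves 118.3 − 1.2 = 117.1 mm.
Extension rate ≈ 117.1 / 171 = 0.685 mm/year.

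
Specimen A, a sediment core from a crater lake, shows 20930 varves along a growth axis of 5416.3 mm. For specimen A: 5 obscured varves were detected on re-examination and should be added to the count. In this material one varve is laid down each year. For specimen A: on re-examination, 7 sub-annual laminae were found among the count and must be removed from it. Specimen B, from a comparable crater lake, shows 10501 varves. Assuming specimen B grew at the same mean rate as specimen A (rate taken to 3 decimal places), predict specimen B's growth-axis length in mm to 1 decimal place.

Specimen A: correcting the raw count gives 20930 − 7 + 5 = 20928 true varves.
A: Extension rate ≈ 5416.3 / 20928 = 0.259 mm/yr.
Length of B = 0.259 × 10501 = 2719.8 mm.

2719.8 mm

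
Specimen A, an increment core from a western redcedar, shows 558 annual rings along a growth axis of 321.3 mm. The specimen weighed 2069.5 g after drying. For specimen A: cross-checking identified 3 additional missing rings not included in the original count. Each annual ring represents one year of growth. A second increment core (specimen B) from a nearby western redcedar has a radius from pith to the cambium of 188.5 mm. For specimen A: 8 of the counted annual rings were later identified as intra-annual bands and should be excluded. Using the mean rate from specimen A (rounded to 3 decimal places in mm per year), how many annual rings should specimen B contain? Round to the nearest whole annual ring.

324 annual rings

Specimen A: adjusted count: 558 − 8 + 3 = 553 annual rings.
A: 321.3 mm over 553 years gives 321.3 / 553 ≈ 0.581 mm/yr.
B spans 188.5 / 0.581 = 324.44 years ≈ 324 annual rings.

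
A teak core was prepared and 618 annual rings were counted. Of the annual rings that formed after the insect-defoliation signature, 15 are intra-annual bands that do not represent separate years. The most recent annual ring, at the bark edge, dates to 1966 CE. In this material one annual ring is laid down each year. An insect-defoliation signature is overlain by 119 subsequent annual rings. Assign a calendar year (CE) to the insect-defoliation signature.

119 annual rings formed after the insect-defoliation signature.
Excluding 15 false annual rings: 119 − 15 = 104.
Counting back 104 years from 1966 CE places the insect-defoliation signature in 1966 − 104 = 1862 CE.

1862 CE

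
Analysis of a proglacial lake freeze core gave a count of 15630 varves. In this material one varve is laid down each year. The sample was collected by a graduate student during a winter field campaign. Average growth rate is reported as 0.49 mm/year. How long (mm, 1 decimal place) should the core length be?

The record spans 15630 years at 0.49 mm per year.
Length ≈ 0.49 × 15630 = 7658.7 mm.

7658.7 mm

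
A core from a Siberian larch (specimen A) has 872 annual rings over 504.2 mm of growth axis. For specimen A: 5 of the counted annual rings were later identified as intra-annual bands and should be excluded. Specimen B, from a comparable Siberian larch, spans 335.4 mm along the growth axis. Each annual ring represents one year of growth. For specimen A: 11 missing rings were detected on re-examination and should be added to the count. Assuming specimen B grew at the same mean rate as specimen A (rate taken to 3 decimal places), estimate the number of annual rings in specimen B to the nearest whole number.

584 annual rings

Specimen A: after corrections the count is 872 − 5 + 11 = 878 annual rings.
A: Extension rate ≈ 504.2 / 878 = 0.574 mm/yr.
Specimen B: 335.4 mm / 0.574 mm per year = 584.32 years ≈ 584 annual rings.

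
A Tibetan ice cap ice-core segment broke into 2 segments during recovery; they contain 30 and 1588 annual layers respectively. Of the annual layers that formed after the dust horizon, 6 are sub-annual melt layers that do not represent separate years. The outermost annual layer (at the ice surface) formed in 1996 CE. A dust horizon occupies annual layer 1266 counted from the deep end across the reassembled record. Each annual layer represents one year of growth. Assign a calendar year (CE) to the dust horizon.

1650 CE

Total annual layers = 30 + 1588 = 1618.
The dust horizon sits at annual layer 1266 from the deep end, so 1618 − 1266 = 352 annual layers formed after it.
Removing the 6 false annual layers leaves 352 − 6 = 346 true annual layers beyond the dust horizon.
1996 − 346 = 1650 CE.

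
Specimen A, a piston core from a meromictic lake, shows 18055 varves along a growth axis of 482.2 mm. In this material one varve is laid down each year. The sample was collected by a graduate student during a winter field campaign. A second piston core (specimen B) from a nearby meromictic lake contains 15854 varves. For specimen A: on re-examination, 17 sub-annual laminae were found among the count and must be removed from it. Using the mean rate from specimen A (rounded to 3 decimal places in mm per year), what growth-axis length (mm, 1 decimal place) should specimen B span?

428.1 mm

Specimen A: adjusted count: 18055 − 17 = 18038 varves.
A: Extension rate ≈ 482.2 / 18038 = 0.027 mm per year.
Length of B = 0.027 × 15854 = 428.1 mm.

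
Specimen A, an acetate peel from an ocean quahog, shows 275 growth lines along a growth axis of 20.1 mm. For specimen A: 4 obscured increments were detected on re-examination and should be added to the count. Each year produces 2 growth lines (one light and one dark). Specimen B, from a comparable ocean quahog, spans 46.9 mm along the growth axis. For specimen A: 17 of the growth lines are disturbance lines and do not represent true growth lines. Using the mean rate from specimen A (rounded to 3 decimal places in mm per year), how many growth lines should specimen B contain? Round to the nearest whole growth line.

613 growth lines

Specimen A: after corrections the count is 275 − 17 + 4 = 262 growth lines.
Specimen A: with 2 growth lines per year, 262 / 2 = 131 years.
A: Mean rate = 20.1 mm / 131 years ≈ 0.153 mm/yr.
B spans 46.9 / 0.153 = 306.54 years; at 2 growth lines per year that is 306.54 × 2 ≈ 613 growth lines.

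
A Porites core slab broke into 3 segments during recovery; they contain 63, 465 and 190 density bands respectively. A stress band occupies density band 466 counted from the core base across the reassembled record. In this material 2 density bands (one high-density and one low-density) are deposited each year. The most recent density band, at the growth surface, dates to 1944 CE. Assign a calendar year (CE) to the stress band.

1818 CE

Total density bands = 63 + 465 + 190 = 718.
The stress band sits at density band 466 from the core base, so 718 − 466 = 252 density bands formed after it.
252 density bands at 2 per year is 252 / 2 = 126 years.
Counting back 126 years from 1944 CE places the stress band in 1944 − 126 = 1818 CE.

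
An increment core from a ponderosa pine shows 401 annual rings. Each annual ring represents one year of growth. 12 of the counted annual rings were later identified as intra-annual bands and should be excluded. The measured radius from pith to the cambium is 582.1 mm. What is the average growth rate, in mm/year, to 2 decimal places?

1.50 mm/year

Adjusted count: 401 − 12 = 389 annual rings.
582.1 mm over 389 years gives 582.1 / 389 ≈ 1.50 mm/year.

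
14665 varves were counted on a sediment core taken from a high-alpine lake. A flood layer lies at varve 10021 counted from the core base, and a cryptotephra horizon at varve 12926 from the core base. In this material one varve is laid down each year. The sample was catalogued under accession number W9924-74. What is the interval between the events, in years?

The two markers are separated by 12926 − 10021 = 2905 varves.
That is 2905 years at one varve per year.

2905 years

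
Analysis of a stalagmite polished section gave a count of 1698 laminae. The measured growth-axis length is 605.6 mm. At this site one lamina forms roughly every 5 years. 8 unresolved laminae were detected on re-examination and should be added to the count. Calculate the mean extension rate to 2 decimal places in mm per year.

0.07 mm per year

True lamina count = 1698 + 8 = 1706.
Multiplying by 5 years per lamina: 1706 × 5 = 8530 years.
Extension rate ≈ 605.6 / 8530 = 0.07 mm per year.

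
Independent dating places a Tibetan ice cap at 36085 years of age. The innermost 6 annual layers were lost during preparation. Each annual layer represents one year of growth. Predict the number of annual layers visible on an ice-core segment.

One annual layer per year gives 36085 annual layers over 36085 years.
Subtracting the 6 annual layers not captured gives 36085 − 6 = 36079 annual layers in the record.

36079 annual layers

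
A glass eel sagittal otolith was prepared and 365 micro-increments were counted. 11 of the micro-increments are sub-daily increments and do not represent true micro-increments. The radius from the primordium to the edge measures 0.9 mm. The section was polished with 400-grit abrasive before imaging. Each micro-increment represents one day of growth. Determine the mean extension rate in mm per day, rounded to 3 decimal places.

True micro-increment count = 365 − 11 = 354.
0.9 mm over 354 days gives 0.9 / 354 ≈ 0.003 mm per day.

0.003 mm per day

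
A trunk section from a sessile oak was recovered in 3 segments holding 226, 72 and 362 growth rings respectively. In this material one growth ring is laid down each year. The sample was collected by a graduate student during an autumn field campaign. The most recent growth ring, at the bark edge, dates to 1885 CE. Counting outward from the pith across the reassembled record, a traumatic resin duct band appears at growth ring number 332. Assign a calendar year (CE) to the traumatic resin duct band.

Total growth rings = 226 + 72 + 362 = 660.
The traumatic resin duct band sits at growth ring 332 from the pith, so 660 − 332 = 328 growth rings formed after it.
1885 − 328 = 1557 CE.

1557 CE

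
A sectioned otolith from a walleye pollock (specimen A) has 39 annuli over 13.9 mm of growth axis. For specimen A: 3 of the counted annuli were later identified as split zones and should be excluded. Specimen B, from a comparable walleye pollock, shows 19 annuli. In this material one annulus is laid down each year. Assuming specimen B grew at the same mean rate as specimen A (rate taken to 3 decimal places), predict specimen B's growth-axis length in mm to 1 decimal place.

Specimen A: true annulus count = 39 − 3 = 36.
A: 13.9 mm over 36 years gives 13.9 / 36 ≈ 0.386 mm/year.
Length of B = 0.386 × 19 = 7.3 mm.

7.3 mm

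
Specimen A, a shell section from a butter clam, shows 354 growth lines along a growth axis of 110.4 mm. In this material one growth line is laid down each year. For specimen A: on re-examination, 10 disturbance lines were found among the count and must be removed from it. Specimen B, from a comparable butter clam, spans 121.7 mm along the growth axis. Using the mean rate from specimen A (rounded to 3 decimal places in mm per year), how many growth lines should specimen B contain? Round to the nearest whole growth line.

Specimen A: true growth line count = 354 − 10 = 344.
A: 110.4 mm over 344 years gives 110.4 / 344 ≈ 0.321 mm per year.
B spans 121.7 / 0.321 = 379.13 years ≈ 379 growth lines.

379 growth lines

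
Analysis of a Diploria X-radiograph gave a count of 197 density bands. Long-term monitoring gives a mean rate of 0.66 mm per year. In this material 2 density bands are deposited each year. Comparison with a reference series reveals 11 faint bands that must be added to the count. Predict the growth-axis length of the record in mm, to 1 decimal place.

After corrections the count is 197 + 11 = 208 density bands.
With 2 density bands per year, 208 / 2 = 104 years.
Length ≈ 0.66 × 104 = 68.6 mm.

68.6 mm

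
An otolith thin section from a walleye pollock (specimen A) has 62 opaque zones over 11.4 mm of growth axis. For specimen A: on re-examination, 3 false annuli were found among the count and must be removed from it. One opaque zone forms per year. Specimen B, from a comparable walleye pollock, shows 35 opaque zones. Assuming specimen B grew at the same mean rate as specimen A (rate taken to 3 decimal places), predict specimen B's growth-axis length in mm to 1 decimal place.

6.8 mm

Specimen A: adjusted count: 62 − 3 = 59 opaque zones.
A: Mean rate = 11.4 mm / 59 years ≈ 0.193 mm/yr.
For B, 0.193 mm/year × 35 years = 6.8 mm.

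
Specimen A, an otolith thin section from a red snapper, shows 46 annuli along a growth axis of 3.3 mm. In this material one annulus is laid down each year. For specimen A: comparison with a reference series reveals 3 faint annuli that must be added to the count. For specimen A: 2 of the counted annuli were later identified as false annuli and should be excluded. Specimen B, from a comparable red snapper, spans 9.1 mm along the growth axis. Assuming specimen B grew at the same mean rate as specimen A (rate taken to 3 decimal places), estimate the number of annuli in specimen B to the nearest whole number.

130 annuli

Specimen A: correcting the raw count gives 46 − 2 + 3 = 47 true annuli.
A: Extension rate ≈ 3.3 / 47 = 0.070 mm/year.
For B, 9.1 / 0.070 = 130.00 years ≈ 130 annuli.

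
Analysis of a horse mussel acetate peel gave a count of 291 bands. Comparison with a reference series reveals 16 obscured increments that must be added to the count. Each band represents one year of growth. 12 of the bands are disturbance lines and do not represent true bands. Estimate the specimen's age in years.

Correcting the raw count gives 291 − 12 + 16 = 295 true bands.
One band per year makes the duration 295 years.

295 years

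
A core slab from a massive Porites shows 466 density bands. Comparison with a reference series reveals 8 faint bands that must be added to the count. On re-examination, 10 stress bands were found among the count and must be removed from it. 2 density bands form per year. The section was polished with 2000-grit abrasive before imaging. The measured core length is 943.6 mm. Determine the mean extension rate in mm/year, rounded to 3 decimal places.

4.067 mm/year

Correcting the raw count gives 466 − 10 + 8 = 464 true density bands.
Dividing by 2 density bands per year: 464 / 2 = 232 years.
Mean rate = 943.6 mm / 232 years ≈ 4.067 mm/year.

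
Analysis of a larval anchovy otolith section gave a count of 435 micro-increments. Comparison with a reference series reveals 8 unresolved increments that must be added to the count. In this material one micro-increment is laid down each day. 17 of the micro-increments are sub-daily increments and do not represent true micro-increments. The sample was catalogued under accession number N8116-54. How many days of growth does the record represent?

After corrections the count is 435 − 17 + 8 = 426 micro-increments.
One micro-increment per day makes the duration 426 days.

426 d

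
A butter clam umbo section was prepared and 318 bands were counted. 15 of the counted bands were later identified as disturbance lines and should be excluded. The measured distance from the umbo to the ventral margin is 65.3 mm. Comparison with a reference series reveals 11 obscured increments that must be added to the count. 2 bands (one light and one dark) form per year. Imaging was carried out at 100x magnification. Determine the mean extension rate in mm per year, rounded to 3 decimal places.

0.416 mm per year

After corrections the count is 318 − 15 + 11 = 314 bands.
Dividing by 2 bands per year: 314 / 2 = 157 years.
Mean rate = 65.3 mm / 157 years ≈ 0.416 mm per year.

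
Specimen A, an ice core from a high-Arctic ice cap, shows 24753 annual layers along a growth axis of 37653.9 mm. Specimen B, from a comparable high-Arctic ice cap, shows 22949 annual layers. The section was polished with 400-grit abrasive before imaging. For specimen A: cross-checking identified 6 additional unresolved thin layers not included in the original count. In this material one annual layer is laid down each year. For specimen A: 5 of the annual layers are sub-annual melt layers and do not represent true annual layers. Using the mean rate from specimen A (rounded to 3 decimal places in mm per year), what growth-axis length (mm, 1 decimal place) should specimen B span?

Specimen A: true annual layer count = 24753 − 5 + 6 = 24754.
A: Extension rate ≈ 37653.9 / 24754 = 1.521 mm/year.
B's length ≈ 1.521 × 22949 = 34905.4 mm.

34905.4 mm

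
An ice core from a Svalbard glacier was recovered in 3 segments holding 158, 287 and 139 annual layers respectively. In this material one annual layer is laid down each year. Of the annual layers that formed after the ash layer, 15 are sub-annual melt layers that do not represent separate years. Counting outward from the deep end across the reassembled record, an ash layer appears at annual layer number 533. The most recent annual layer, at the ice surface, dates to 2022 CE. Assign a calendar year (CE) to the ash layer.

1986 CE

Total annual layers = 158 + 287 + 139 = 584.
The ash layer sits at annual layer 533 from the deep end, so 584 − 533 = 51 annual layers formed after it.
Removing the 15 false annual layers leaves 51 − 15 = 36 true annual layers beyond the ash layer.
The annual layer at the ice surface is 2022 CE, so the ash layer dates to 2022 − 36 = 1986 CE.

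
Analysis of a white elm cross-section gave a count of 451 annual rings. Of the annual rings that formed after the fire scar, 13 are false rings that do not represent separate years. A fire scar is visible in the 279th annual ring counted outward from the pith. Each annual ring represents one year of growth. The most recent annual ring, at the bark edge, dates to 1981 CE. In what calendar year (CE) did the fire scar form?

1822 CE

451 − 279 = 172 annual rings lie beyond the fire scar toward the bark edge.
Removing the 13 false annual rings leaves 172 − 13 = 159 true annual rings beyond the fire scar.
1981 − 159 = 1822 CE.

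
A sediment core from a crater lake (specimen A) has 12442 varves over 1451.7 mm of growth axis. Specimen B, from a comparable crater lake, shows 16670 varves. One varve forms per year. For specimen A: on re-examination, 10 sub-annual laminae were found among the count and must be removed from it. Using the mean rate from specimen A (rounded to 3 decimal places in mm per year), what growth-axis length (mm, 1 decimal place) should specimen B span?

1950.4 mm

Specimen A: after corrections the count is 12442 − 10 = 12432 varves.
A: 1451.7 mm over 12432 years gives 1451.7 / 12432 ≈ 0.117 mm/yr.
Length of B = 0.117 × 16670 = 1950.4 mm.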